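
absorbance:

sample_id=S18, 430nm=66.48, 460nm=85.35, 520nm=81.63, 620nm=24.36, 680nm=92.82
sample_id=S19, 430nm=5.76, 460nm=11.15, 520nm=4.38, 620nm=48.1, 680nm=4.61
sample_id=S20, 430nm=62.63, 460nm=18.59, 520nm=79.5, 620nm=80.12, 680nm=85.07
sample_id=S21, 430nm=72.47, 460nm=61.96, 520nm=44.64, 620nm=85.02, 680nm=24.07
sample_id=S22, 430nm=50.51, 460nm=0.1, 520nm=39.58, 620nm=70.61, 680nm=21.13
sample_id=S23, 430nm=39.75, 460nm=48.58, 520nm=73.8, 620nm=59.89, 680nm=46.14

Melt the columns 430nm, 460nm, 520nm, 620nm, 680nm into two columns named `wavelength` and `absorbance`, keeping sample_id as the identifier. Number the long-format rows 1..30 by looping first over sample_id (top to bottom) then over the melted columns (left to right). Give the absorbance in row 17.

61.96

30 rows total (6 × 5). Row 17: index ⌊(17-1)/5⌋ = 3 into sample_id → S21; (17-1) mod 5 = 1 into the melted columns → 460nm.
So row 17 is (S21, 460nm, 61.96); absorbance = 61.96.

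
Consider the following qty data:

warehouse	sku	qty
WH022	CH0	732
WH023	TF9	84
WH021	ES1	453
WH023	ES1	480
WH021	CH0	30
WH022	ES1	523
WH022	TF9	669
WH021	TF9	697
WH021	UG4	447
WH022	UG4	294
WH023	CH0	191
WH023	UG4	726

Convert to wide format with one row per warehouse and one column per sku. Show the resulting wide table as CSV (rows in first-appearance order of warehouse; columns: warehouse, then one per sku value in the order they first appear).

Columns: warehouse plus the 4 distinct sku values (CH0, TF9, ES1, UG4).
For example, row WH022 column CH0 takes qty=732 from the long row (WH022, CH0).

warehouse,CH0,TF9,ES1,UG4
WH022,732,669,523,294
WH023,191,84,480,726
WH021,30,697,453,447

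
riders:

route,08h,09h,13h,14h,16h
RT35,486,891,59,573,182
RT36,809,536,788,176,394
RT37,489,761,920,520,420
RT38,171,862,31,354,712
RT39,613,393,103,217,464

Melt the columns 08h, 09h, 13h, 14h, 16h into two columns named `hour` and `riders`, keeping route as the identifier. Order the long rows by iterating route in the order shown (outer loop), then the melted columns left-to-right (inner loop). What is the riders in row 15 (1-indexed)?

420

25 rows total (5 × 5). Row 15: index ⌊(15-1)/5⌋ = 2 into route → RT37; (15-1) mod 5 = 4 into the melted columns → 16h.
So row 15 is (RT37, 16h, 420); riders = 420.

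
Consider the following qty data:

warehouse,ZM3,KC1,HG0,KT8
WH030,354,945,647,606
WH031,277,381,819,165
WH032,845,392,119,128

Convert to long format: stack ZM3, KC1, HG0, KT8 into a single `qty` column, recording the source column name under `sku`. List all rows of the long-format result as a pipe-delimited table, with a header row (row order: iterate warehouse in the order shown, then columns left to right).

Each (warehouse, column) pair becomes one row: 3 × 4 = 12 rows.
For example, (WH030, ZM3) → qty=354.

| warehouse | sku | qty |
| WH030 | ZM3 | 354 |
| WH030 | KC1 | 945 |
| WH030 | HG0 | 647 |
| WH030 | KT8 | 606 |
| WH031 | ZM3 | 277 |
| WH031 | KC1 | 381 |
| WH031 | HG0 | 819 |
| WH031 | KT8 | 165 |
| WH032 | ZM3 | 845 |
| WH032 | KC1 | 392 |
| WH032 | HG0 | 119 |
| WH032 | KT8 | 128 |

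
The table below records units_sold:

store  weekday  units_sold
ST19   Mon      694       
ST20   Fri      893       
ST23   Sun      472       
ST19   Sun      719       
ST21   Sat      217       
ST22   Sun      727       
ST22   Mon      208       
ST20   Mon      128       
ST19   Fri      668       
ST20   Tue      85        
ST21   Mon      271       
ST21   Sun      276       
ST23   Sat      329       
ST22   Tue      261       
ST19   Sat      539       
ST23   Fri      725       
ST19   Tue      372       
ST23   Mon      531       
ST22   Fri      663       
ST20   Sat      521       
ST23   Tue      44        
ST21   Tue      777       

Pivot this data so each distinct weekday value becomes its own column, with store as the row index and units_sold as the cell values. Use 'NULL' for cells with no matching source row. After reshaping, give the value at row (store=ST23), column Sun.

472

The long row with store=ST23, weekday=Sun has units_sold=472.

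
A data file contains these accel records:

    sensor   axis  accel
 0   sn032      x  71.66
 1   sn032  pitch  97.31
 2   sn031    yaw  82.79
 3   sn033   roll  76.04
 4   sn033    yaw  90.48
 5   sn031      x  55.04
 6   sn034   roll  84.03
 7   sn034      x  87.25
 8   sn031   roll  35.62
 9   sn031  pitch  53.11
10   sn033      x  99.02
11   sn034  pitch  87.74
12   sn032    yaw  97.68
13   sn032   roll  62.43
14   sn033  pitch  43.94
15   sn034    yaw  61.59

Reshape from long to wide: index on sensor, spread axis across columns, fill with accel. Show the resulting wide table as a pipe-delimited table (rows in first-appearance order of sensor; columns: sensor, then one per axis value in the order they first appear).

| sensor | x | pitch | yaw | roll |
| sn032 | 71.66 | 97.31 | 97.68 | 62.43 |
| sn031 | 55.04 | 53.11 | 82.79 | 35.62 |
| sn033 | 99.02 | 43.94 | 90.48 | 76.04 |
| sn034 | 87.25 | 87.74 | 61.59 | 84.03 |

Columns: sensor plus the 4 distinct axis values (x, pitch, yaw, roll).
For example, row sn032 column x takes accel=71.66 from the long row (sn032, x).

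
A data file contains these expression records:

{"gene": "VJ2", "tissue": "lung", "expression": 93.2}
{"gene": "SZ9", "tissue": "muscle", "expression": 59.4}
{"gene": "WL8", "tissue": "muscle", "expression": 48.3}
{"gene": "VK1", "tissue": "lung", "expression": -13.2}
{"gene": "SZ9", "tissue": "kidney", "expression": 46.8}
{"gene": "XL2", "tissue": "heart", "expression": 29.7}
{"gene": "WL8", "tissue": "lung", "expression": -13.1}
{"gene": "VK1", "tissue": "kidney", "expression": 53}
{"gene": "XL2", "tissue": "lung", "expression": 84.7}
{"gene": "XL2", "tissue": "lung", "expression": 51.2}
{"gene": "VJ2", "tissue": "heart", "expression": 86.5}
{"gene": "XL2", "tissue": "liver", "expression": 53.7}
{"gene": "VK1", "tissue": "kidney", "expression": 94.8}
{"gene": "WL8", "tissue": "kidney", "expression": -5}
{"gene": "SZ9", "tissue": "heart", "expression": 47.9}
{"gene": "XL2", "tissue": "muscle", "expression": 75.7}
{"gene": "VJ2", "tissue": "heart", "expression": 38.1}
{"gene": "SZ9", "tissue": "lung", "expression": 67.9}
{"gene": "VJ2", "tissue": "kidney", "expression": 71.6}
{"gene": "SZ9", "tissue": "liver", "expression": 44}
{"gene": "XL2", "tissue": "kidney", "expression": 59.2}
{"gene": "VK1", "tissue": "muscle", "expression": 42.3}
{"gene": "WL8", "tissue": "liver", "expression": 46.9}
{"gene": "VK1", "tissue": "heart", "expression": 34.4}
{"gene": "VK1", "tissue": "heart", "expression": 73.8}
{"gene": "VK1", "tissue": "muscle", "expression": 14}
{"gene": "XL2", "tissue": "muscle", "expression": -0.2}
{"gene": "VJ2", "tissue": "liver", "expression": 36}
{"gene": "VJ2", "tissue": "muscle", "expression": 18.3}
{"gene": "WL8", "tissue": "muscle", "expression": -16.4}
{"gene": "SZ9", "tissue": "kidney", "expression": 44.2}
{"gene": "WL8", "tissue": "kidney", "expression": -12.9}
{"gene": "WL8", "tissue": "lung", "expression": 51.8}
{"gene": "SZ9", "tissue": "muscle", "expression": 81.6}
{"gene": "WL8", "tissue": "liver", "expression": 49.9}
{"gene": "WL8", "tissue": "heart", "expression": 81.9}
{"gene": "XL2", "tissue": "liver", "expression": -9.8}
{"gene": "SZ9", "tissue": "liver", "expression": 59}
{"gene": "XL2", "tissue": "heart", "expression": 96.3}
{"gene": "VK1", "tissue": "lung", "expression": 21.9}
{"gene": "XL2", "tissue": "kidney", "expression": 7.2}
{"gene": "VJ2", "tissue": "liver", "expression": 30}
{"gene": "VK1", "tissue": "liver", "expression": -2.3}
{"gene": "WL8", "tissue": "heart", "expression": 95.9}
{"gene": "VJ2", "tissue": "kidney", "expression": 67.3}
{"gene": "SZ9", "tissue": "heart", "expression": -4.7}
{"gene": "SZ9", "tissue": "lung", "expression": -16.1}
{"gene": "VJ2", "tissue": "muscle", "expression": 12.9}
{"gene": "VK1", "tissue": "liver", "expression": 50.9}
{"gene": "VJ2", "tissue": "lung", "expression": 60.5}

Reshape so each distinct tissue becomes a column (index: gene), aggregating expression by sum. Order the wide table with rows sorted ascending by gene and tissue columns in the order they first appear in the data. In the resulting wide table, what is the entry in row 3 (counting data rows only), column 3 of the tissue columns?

147.8

With rows sorted ascending by gene, row 3 is gene=VK1. tissue columns in first-appearance order: lung, muscle, kidney, heart, liver; column 3 is kidney.
Long rows with gene=VK1, tissue=kidney: 53 + 94.8 = 147.8.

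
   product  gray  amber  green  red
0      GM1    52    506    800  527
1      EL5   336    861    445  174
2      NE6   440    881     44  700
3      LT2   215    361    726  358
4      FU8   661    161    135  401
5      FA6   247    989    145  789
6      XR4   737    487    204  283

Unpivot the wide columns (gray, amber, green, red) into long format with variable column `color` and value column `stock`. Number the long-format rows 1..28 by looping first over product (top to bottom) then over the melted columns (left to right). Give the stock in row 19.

135

28 rows total (7 × 4). Row 19: index ⌊(19-1)/4⌋ = 4 into product → FU8; (19-1) mod 4 = 2 into the melted columns → green.
So row 19 is (FU8, green, 135); stock = 135.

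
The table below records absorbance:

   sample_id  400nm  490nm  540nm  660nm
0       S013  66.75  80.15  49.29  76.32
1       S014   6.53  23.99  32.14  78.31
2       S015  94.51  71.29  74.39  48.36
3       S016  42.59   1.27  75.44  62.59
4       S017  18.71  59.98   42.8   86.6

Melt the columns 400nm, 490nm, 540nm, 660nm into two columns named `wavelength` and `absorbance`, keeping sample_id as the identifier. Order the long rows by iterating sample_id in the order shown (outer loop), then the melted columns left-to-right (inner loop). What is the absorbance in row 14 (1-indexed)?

1.27

20 rows total (5 × 4). Row 14: index ⌊(14-1)/4⌋ = 3 into sample_id → S016; (14-1) mod 4 = 1 into the melted columns → 490nm.
So row 14 is (S016, 490nm, 1.27); absorbance = 1.27.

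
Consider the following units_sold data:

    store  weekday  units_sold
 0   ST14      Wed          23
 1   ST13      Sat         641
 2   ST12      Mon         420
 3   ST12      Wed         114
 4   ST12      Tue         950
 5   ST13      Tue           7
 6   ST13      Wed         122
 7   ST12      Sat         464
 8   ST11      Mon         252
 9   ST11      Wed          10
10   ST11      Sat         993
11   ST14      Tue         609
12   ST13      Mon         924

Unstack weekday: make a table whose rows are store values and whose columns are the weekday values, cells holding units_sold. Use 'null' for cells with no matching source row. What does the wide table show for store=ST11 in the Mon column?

The long row with store=ST11, weekday=Mon has units_sold=252.

252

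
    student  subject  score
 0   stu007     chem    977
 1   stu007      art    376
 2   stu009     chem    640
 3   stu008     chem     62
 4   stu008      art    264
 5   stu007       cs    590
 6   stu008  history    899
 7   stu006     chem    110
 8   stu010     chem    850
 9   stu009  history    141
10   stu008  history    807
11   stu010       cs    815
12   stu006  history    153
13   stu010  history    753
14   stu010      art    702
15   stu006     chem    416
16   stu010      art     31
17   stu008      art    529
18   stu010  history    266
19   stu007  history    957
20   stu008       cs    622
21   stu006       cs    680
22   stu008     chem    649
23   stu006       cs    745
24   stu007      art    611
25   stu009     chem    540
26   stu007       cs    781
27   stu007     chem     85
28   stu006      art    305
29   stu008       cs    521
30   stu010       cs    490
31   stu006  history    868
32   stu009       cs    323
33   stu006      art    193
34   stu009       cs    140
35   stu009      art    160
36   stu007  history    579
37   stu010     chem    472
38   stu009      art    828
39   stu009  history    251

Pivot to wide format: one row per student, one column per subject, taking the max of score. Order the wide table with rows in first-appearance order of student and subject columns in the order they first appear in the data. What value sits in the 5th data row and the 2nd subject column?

702

With rows in first-appearance order of student, row 5 is student=stu010. subject columns in first-appearance order: chem, art, cs, history; column 2 is art.
Long rows with student=stu010, subject=art: max(702, 31) = 702.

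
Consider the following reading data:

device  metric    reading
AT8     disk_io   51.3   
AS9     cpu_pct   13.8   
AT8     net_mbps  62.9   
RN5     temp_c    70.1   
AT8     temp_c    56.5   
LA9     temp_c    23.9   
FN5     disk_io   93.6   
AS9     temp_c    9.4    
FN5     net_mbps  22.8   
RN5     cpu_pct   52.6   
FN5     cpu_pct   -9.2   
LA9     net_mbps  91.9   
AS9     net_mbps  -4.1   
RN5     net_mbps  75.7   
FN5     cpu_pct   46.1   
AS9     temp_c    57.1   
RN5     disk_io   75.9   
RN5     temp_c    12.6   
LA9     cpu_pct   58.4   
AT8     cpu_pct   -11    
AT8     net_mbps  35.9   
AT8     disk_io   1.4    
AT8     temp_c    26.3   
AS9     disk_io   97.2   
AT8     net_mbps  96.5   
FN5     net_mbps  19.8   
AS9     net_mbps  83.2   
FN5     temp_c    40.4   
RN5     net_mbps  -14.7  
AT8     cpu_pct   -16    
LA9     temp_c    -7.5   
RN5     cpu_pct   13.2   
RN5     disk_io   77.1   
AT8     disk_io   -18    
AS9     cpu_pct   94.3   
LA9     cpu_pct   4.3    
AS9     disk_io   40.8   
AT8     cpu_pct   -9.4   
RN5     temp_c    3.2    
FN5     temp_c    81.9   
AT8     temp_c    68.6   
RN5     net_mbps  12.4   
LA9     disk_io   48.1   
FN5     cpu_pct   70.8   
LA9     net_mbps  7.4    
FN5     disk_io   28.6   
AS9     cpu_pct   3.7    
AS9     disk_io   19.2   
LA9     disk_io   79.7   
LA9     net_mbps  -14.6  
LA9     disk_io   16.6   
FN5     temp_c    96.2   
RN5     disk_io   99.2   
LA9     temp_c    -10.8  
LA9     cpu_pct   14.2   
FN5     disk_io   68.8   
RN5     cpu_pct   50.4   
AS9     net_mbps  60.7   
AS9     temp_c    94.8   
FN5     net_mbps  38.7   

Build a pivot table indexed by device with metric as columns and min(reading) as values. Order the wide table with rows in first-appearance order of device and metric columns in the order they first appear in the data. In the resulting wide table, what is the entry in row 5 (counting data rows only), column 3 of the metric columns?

19.8

With rows in first-appearance order of device, row 5 is device=FN5. metric columns in first-appearance order: disk_io, cpu_pct, net_mbps, temp_c; column 3 is net_mbps.
Long rows with device=FN5, metric=net_mbps: min(22.8, 19.8, 38.7) = 19.8.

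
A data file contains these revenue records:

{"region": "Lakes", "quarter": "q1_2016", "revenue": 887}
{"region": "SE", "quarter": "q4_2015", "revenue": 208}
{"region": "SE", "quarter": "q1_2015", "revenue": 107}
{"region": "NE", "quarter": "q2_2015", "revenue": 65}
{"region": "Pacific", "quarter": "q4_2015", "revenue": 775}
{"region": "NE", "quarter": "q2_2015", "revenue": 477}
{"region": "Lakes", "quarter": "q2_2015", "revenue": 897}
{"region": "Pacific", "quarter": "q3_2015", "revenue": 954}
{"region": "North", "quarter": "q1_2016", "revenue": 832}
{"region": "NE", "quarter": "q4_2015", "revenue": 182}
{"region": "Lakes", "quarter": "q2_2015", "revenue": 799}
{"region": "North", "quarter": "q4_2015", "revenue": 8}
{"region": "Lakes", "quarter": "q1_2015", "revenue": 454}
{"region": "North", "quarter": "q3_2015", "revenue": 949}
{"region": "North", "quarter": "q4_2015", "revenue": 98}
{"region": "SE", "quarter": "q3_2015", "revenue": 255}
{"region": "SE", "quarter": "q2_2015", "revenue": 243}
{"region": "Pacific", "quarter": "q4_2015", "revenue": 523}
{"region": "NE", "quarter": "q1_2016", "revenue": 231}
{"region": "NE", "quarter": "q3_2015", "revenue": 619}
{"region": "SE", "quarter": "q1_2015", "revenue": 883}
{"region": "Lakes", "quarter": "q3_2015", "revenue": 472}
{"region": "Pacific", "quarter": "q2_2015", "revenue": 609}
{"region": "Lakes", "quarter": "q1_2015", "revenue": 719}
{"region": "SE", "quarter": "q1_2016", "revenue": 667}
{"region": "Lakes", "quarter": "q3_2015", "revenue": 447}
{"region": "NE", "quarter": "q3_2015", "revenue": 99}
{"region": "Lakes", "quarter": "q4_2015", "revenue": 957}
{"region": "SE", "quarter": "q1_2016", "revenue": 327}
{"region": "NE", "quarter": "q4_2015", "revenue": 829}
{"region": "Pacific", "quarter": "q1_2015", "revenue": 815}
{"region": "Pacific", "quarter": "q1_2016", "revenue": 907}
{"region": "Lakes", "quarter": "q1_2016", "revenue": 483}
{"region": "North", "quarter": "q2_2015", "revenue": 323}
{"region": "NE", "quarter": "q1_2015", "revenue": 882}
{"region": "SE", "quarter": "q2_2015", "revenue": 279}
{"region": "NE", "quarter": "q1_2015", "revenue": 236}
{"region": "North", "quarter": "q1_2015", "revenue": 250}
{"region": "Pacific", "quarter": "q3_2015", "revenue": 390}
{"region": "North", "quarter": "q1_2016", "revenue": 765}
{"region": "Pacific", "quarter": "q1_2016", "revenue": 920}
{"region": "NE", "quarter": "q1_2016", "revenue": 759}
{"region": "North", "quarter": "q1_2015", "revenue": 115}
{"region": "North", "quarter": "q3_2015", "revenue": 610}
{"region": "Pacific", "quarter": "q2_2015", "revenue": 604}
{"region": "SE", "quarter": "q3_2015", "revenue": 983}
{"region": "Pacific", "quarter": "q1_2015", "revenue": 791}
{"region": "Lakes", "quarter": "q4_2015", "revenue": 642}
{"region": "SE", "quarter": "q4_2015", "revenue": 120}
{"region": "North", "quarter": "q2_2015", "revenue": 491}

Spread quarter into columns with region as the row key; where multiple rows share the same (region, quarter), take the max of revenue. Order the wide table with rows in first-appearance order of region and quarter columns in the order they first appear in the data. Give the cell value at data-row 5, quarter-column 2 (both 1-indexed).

98

With rows in first-appearance order of region, row 5 is region=North. quarter columns in first-appearance order: q1_2016, q4_2015, q1_2015, q2_2015, q3_2015; column 2 is q4_2015.
Long rows with region=North, quarter=q4_2015: max(8, 98) = 98.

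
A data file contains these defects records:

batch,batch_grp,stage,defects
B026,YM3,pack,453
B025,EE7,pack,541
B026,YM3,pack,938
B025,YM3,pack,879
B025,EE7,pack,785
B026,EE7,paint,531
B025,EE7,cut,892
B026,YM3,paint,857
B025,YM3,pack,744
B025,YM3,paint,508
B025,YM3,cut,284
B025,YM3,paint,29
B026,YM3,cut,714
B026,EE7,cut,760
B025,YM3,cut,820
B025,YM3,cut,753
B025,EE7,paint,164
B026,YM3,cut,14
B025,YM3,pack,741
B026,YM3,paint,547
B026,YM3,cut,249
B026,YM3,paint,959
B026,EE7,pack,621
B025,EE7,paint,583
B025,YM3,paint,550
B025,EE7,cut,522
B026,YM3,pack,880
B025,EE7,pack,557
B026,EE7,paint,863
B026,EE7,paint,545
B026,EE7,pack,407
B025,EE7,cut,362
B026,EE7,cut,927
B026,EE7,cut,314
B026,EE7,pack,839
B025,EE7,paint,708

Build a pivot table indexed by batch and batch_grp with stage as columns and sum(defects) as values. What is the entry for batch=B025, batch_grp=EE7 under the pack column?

1883

Rows with batch=B025, batch_grp=EE7 and stage=pack: defects values are 541, 785, 557.
541 + 785 + 557 = 1883.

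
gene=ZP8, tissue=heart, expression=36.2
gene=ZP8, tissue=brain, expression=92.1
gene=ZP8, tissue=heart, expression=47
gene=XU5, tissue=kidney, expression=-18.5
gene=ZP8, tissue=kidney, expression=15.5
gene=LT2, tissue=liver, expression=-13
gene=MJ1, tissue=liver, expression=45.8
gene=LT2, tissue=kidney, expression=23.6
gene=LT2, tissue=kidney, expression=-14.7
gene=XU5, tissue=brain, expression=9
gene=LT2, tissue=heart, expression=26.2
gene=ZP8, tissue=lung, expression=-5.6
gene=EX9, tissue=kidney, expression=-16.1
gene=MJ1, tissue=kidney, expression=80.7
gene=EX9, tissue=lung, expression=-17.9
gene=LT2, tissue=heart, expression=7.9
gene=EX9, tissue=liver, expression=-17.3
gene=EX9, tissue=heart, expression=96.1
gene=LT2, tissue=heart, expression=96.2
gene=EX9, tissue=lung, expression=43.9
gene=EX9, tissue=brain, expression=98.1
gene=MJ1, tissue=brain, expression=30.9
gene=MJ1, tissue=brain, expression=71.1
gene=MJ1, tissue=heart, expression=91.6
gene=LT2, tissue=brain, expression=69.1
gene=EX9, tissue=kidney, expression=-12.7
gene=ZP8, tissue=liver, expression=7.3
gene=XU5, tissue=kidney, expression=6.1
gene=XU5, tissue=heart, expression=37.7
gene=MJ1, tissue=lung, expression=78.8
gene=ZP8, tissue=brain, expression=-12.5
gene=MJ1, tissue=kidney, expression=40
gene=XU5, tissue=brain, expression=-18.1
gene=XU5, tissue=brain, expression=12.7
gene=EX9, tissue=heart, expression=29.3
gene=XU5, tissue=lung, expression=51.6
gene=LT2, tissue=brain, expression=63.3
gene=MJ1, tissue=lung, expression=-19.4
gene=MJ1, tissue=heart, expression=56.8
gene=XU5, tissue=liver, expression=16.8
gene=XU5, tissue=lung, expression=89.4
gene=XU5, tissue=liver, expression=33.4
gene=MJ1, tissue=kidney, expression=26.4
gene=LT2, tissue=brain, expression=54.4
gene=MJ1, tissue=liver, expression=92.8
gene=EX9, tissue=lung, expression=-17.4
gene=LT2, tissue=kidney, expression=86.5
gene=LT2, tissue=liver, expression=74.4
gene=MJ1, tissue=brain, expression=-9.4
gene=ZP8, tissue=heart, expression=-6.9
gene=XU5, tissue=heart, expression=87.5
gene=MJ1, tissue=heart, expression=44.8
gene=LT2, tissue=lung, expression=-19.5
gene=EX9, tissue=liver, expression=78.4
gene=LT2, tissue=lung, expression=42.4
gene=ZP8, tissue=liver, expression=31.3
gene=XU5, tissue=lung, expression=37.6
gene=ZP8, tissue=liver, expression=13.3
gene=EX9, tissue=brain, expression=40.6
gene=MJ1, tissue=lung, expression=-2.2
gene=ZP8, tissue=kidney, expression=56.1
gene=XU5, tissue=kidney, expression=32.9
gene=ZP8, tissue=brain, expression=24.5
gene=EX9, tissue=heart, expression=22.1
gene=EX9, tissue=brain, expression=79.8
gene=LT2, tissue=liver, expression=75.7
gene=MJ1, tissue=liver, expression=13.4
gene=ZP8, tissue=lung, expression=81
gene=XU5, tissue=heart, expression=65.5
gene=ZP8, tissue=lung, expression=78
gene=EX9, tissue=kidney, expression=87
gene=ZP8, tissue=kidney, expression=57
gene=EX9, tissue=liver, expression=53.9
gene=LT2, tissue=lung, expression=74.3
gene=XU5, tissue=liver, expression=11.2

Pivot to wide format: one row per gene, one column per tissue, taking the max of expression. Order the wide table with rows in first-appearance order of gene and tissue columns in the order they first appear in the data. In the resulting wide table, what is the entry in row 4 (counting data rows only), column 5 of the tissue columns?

78.8

With rows in first-appearance order of gene, row 4 is gene=MJ1. tissue columns in first-appearance order: heart, brain, kidney, liver, lung; column 5 is lung.
Long rows with gene=MJ1, tissue=lung: max(78.8, -19.4, -2.2) = 78.8.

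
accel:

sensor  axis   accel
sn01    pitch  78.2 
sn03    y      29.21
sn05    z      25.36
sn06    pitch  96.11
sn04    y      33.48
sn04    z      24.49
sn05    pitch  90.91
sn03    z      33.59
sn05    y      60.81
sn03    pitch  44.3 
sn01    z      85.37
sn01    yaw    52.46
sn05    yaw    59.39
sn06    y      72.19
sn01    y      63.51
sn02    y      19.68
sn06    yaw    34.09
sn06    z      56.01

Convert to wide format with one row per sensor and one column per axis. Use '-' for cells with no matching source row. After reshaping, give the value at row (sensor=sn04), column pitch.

-

No long-format row has sensor=sn04 and axis=pitch, so the cell is -.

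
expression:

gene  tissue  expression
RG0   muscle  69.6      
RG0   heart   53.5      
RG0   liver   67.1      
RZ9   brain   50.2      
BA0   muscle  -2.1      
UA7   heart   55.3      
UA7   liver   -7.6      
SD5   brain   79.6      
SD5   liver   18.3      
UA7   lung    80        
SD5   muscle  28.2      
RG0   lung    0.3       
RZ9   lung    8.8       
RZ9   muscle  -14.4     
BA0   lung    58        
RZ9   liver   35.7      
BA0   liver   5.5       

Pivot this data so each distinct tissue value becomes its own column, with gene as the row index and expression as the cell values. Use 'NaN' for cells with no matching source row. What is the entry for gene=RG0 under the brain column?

No long-format row has gene=RG0 and tissue=brain, so the cell is NaN.

NaN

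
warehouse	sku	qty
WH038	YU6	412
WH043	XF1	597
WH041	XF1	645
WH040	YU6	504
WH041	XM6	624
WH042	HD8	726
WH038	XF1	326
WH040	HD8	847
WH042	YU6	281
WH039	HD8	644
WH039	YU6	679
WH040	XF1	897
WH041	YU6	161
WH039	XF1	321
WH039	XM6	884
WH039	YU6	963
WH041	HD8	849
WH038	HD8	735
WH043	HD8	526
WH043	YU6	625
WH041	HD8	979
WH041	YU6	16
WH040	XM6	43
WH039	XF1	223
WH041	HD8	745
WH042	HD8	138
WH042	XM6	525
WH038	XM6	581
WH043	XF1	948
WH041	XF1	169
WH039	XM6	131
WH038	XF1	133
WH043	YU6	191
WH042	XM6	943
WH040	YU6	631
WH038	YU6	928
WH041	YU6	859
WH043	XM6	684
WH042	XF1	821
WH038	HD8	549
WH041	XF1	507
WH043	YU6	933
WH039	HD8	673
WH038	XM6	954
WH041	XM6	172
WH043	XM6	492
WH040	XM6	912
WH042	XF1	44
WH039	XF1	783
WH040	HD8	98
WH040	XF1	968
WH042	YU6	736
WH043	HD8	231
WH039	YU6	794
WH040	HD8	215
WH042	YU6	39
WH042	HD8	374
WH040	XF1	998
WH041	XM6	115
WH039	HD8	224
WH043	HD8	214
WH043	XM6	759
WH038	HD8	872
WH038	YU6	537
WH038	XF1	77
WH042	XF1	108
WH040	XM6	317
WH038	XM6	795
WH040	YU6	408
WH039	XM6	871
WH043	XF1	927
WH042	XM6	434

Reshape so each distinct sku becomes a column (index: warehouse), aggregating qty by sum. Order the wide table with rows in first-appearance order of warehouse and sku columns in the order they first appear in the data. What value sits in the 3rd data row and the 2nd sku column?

1321

With rows in first-appearance order of warehouse, row 3 is warehouse=WH041. sku columns in first-appearance order: YU6, XF1, XM6, HD8; column 2 is XF1.
Long rows with warehouse=WH041, sku=XF1: 645 + 169 + 507 = 1321.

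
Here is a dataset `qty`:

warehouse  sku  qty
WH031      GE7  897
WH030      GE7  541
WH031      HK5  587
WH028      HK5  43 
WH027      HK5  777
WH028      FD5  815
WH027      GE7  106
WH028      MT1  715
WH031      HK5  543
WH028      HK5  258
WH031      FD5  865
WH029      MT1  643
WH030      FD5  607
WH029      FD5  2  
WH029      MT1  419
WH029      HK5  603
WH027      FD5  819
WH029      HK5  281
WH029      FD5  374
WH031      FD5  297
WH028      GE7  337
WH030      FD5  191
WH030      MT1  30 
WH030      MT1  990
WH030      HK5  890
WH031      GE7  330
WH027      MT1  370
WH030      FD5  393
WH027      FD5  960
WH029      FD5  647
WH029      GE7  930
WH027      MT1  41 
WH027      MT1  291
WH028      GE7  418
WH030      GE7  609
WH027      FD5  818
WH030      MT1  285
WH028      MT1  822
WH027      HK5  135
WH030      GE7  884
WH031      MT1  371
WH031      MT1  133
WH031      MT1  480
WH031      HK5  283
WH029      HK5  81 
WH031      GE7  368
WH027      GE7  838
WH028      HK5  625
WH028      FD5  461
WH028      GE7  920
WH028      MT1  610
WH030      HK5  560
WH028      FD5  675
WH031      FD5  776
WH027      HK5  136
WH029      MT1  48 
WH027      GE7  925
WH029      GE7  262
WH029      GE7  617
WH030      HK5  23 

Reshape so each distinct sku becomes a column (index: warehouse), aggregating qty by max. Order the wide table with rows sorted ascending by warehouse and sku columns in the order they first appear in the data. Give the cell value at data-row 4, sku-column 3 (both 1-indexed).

607

With rows sorted ascending by warehouse, row 4 is warehouse=WH030. sku columns in first-appearance order: GE7, HK5, FD5, MT1; column 3 is FD5.
Long rows with warehouse=WH030, sku=FD5: max(607, 191, 393) = 607.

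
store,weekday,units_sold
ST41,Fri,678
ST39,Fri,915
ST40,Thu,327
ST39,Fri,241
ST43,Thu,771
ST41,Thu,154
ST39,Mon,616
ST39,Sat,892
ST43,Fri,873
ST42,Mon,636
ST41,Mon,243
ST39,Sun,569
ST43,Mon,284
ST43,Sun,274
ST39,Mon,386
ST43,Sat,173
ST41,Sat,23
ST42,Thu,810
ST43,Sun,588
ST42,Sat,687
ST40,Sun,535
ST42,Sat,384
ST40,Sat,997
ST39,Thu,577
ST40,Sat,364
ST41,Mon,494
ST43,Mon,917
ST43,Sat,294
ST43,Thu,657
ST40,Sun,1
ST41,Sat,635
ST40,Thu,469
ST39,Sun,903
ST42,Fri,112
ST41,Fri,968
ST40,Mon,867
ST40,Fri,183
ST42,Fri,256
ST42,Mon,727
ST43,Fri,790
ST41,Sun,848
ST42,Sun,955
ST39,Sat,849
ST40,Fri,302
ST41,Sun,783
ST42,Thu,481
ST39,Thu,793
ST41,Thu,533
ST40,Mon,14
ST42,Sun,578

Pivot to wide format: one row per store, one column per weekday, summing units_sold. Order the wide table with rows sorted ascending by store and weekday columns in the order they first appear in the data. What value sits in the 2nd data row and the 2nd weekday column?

With rows sorted ascending by store, row 2 is store=ST40. weekday columns in first-appearance order: Fri, Thu, Mon, Sat, Sun; column 2 is Thu.
Long rows with store=ST40, weekday=Thu: 327 + 469 = 796.

796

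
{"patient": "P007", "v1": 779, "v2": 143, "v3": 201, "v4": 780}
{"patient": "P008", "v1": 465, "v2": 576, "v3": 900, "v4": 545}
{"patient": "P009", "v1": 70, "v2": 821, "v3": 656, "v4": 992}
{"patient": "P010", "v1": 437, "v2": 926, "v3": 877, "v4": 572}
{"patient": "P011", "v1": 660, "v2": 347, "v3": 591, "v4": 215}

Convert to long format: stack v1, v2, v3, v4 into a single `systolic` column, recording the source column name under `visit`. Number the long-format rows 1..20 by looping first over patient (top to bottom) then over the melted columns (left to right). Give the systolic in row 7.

20 rows total (5 × 4). Row 7: index ⌊(7-1)/4⌋ = 1 into patient → P008; (7-1) mod 4 = 2 into the melted columns → v3.
So row 7 is (P008, v3, 900); systolic = 900.

900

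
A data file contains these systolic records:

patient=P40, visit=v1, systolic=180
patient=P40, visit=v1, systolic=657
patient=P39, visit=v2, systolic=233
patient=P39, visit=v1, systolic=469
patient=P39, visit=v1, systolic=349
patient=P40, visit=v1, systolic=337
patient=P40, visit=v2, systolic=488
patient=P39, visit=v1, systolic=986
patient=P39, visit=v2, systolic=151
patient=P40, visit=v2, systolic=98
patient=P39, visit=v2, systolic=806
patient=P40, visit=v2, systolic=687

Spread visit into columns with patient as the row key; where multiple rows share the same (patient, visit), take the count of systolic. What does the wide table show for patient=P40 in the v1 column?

3

Rows with patient=P40 and visit=v1: systolic values are 180, 657, 337.
3 rows match — count = 3.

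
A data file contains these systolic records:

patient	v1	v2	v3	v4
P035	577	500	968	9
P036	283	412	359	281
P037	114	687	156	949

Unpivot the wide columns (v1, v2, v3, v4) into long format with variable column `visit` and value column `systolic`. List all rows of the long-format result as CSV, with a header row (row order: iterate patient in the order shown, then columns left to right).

Each (patient, column) pair becomes one row: 3 × 4 = 12 rows.
For example, (P035, v1) → systolic=577.

patient,visit,systolic
P035,v1,577
P035,v2,500
P035,v3,968
P035,v4,9
P036,v1,283
P036,v2,412
P036,v3,359
P036,v4,281
P037,v1,114
P037,v2,687
P037,v3,156
P037,v4,949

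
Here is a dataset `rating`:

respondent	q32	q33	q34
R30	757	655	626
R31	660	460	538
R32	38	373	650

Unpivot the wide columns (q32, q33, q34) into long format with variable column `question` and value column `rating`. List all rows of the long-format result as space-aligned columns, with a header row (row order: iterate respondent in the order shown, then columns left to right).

respondent  question  rating
R30         q32       757   
R30         q33       655   
R30         q34       626   
R31         q32       660   
R31         q33       460   
R31         q34       538   
R32         q32       38    
R32         q33       373   
R32         q34       650   

Each (respondent, column) pair becomes one row: 3 × 3 = 9 rows.
For example, (R30, q32) → rating=757.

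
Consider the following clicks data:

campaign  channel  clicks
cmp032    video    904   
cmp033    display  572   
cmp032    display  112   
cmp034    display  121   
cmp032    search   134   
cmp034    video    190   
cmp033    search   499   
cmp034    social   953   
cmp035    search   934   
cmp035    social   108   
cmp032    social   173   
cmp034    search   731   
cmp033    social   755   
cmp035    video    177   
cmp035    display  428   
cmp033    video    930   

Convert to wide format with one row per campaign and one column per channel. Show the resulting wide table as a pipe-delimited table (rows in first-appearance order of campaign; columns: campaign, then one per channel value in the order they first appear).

Columns: campaign plus the 4 distinct channel values (video, display, search, social).
For example, row cmp032 column video takes clicks=904 from the long row (cmp032, video).

| campaign | video | display | search | social |
| cmp032 | 904 | 112 | 134 | 173 |
| cmp033 | 930 | 572 | 499 | 755 |
| cmp034 | 190 | 121 | 731 | 953 |
| cmp035 | 177 | 428 | 934 | 108 |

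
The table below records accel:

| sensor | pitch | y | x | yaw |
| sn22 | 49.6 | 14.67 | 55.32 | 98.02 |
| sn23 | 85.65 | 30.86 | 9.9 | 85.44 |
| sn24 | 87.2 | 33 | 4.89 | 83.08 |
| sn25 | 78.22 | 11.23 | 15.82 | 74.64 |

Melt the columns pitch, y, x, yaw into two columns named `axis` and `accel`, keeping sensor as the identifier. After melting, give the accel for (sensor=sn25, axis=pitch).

Unpivoting turns each (sensor, wide-column) pair into one long row.
The wide cell at row sn25, column pitch holds 78.22, so the long row (sn25, pitch) has accel=78.22.

78.22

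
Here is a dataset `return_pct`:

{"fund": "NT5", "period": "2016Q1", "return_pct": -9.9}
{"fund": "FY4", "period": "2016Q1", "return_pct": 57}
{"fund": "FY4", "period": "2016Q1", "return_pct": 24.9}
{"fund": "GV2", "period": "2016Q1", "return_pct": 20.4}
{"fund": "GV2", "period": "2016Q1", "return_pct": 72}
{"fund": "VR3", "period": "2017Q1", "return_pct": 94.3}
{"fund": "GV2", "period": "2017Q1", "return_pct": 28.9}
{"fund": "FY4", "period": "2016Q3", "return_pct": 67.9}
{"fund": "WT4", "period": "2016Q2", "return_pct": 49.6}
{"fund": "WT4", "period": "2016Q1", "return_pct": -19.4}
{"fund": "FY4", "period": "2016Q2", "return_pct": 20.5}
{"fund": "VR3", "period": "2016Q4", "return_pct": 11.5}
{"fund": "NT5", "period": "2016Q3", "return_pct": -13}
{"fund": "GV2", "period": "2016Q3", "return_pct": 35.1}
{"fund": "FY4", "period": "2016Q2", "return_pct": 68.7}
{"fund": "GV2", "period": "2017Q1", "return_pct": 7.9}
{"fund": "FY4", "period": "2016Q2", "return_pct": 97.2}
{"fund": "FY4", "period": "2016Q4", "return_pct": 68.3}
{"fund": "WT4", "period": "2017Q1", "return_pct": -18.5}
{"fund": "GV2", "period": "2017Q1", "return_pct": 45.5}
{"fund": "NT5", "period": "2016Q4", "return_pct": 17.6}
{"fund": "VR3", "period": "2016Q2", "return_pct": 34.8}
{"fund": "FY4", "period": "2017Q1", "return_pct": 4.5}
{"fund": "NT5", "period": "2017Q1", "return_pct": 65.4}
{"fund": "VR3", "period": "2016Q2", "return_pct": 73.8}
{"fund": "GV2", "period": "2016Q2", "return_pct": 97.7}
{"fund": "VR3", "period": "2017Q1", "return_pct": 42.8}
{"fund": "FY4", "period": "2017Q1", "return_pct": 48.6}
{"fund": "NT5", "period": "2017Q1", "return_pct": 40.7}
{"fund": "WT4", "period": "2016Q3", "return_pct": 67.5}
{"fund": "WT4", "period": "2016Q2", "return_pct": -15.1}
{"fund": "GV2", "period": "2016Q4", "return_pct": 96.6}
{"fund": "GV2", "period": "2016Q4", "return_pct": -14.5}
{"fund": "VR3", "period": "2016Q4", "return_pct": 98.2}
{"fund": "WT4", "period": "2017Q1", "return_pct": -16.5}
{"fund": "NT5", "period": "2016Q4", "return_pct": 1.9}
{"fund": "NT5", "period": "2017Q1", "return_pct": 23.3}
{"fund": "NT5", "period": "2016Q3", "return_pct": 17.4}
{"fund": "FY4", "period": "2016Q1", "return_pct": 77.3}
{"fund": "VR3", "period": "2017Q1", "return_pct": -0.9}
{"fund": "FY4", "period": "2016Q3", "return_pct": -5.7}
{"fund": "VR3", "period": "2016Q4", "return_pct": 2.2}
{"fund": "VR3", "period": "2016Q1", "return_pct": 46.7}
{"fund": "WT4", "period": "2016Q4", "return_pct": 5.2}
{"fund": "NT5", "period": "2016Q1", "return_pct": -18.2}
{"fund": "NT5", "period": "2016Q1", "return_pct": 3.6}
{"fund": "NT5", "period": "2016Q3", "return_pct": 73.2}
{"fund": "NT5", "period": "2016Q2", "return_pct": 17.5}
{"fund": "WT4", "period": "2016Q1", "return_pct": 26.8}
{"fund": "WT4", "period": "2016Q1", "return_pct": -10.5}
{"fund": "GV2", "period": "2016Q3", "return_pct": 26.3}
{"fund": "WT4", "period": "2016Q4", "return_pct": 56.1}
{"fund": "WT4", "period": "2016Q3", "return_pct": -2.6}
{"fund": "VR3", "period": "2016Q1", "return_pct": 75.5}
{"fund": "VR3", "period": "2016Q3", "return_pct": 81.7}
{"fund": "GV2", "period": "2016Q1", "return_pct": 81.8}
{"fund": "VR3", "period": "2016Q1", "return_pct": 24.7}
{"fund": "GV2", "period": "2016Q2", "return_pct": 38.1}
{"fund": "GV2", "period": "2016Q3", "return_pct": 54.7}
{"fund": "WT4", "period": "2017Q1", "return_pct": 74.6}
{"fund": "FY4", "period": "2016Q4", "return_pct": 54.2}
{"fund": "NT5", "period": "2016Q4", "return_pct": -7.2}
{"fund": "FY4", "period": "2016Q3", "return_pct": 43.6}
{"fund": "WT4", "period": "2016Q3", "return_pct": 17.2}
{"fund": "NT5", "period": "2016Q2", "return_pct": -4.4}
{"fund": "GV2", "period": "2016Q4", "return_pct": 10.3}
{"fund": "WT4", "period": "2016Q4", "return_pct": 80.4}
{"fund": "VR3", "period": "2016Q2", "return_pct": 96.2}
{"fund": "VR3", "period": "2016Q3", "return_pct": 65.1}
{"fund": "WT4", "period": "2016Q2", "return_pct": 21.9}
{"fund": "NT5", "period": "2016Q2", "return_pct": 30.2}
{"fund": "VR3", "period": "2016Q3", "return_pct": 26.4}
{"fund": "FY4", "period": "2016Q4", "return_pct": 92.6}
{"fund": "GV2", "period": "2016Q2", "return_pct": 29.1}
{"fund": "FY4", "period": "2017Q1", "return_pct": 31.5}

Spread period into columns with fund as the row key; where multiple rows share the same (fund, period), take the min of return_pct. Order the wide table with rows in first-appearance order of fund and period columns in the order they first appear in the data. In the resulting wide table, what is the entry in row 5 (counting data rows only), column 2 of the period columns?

With rows in first-appearance order of fund, row 5 is fund=WT4. period columns in first-appearance order: 2016Q1, 2017Q1, 2016Q3, 2016Q2, 2016Q4; column 2 is 2017Q1.
Long rows with fund=WT4, period=2017Q1: min(-18.5, -16.5, 74.6) = -18.5.

-18.5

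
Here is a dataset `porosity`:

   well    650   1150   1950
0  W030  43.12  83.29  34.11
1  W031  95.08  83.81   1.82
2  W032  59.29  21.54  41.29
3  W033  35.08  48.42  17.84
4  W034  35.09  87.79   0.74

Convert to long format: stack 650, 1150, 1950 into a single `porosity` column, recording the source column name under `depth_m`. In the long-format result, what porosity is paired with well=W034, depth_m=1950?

Unpivoting turns each (well, wide-column) pair into one long row.
The wide cell at row W034, column 1950 holds 0.74, so the long row (W034, 1950) has porosity=0.74.

0.74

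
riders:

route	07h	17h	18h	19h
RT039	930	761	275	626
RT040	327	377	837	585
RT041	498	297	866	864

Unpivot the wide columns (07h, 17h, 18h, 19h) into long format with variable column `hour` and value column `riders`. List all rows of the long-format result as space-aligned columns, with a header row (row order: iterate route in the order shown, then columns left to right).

route  hour  riders
RT039  07h   930   
RT039  17h   761   
RT039  18h   275   
RT039  19h   626   
RT040  07h   327   
RT040  17h   377   
RT040  18h   837   
RT040  19h   585   
RT041  07h   498   
RT041  17h   297   
RT041  18h   866   
RT041  19h   864   

Each (route, column) pair becomes one row: 3 × 4 = 12 rows.
For example, (RT039, 07h) → riders=930.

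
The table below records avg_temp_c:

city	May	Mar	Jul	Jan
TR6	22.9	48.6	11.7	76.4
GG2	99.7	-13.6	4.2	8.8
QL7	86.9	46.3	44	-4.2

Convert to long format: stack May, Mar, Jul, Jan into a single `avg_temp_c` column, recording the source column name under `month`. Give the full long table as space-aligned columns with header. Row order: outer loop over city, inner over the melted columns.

Each (city, column) pair becomes one row: 3 × 4 = 12 rows.
For example, (TR6, May) → avg_temp_c=22.9.

city  month  avg_temp_c
TR6   May    22.9      
TR6   Mar    48.6      
TR6   Jul    11.7      
TR6   Jan    76.4      
GG2   May    99.7      
GG2   Mar    -13.6     
GG2   Jul    4.2       
GG2   Jan    8.8       
QL7   May    86.9      
QL7   Mar    46.3      
QL7   Jul    44        
QL7   Jan    -4.2      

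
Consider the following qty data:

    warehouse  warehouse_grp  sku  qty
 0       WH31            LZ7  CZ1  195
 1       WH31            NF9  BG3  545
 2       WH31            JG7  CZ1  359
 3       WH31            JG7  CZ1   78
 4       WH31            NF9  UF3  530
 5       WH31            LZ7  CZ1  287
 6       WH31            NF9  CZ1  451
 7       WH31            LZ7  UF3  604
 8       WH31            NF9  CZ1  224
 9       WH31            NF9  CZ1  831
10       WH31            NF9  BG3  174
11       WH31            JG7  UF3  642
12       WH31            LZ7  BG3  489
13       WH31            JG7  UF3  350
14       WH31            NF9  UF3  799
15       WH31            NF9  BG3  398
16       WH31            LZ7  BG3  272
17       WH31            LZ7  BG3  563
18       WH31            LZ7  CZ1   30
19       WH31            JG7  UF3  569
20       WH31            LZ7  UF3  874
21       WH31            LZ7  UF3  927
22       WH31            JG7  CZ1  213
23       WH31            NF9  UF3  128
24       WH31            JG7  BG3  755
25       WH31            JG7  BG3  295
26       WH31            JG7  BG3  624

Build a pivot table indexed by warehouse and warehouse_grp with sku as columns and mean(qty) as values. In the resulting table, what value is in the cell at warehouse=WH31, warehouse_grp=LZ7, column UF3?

Rows with warehouse=WH31, warehouse_grp=LZ7 and sku=UF3: qty values are 604, 874, 927.
(604 + 874 + 927) / 3 = 801.67.

801.67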